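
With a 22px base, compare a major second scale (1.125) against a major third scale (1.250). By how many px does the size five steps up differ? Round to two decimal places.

Major second: 22.0 × 1.125⁵ = 39.6447px
Major third: 22.0 × 1.250⁵ = 67.1387px
Difference: 67.1387 − 39.6447 = 27.4940px

27.49px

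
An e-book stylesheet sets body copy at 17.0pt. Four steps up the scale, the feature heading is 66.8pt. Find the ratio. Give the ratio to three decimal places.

1.408

The ratio satisfies 17.0 × r⁴ = 66.8, so r = (66.8 / 17.0)^(1/4).
r = 3.9294^(1/4) ≈ 1.4079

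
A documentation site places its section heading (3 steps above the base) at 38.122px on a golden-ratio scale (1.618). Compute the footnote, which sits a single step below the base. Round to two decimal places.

5.56px

38.122 ÷ 1.618⁴ = 38.122 ÷ 6.85353 ≈ 5.562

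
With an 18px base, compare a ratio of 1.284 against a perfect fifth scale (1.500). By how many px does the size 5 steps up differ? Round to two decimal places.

At 1.284: 18.0 × 1.284⁵ = 62.8200px
Perfect fifth: 18.0 × 1.500⁵ = 136.6875px
Difference: 136.6875 − 62.8200 = 73.8675px

73.87px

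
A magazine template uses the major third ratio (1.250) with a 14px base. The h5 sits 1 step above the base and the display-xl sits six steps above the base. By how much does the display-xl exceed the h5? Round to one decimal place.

Step 1: 14.0 × 1.250 = 17.500px
Step 6: 14.0 × 1.250⁶ = 53.406px
Difference: 53.406 − 17.500 = 35.906px

35.9px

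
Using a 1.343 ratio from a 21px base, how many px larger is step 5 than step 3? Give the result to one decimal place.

40.9px

Step 3: 21.0 × 1.343³ = 50.868px
Step 5: 21.0 × 1.343⁵ = 91.749px
Difference: 91.749 − 50.868 = 40.881px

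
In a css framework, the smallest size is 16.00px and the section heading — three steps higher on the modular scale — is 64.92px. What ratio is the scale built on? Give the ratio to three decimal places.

1.595

r³ = 64.92 / 16.00, so r = (64.92/16.00)^(1/3).
r = 4.0575^(1/3) ≈ 1.5950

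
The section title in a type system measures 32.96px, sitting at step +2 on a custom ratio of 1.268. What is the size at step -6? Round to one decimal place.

32.96 ÷ 1.268⁸ = 32.96 ÷ 6.68273 ≈ 4.932

4.9px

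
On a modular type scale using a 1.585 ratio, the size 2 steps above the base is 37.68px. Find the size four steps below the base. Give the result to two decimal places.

2.38px

Moving from step +2 to step -4 is 6 steps down, so divide by r⁶.
37.68 ÷ 1.585⁶ = 37.68 ÷ 15.85534 ≈ 2.376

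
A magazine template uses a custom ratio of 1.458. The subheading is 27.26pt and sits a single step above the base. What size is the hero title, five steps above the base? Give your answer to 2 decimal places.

123.18pt

Moving from step +1 to step +5 is 4 steps up, so multiply by r⁴.
27.26 × 1.458⁴ = 27.26 × 4.51887 ≈ 123.184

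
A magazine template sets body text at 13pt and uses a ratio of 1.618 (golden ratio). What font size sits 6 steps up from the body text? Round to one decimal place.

A modular type scale is a geometric sequence: sizeₙ = base × rⁿ.
13.0 × 1.618⁶ = 13.0 × 17.94201 ≈ 233.25

233.2pt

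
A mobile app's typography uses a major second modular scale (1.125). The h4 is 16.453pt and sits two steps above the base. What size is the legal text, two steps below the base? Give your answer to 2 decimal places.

The gap is -2 − (2) = -4 steps, so the factor is 1.125^-4.
16.453 ÷ 1.125⁴ = 16.453 ÷ 1.60181 ≈ 10.272

10.27pt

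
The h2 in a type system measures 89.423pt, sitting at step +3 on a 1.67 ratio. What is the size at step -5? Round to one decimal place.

1.5pt

The gap is -5 − (3) = -8 steps, so the factor is 1.67^-8.
89.423 ÷ 1.67⁸ = 89.423 ÷ 60.49671 ≈ 1.478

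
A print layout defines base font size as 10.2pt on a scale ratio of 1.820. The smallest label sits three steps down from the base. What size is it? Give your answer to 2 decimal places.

A modular type scale is a geometric sequence: sizeₙ = base × rⁿ.
10.2 ÷ 1.820³ = 10.2 ÷ 6.02857 ≈ 1.69

1.69pt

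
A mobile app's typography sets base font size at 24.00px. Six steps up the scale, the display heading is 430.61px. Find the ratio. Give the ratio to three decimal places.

r⁶ = 430.61 / 24.00, so r = (430.61/24.00)^(1/6).
r = 17.9421^(1/6) ≈ 1.6180

1.618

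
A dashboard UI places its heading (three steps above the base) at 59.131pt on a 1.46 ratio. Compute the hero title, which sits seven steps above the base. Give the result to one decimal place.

The gap is 7 − (3) = 4 steps, so the factor is 1.46^4.
59.131 × 1.46⁴ = 59.131 × 4.54372 ≈ 268.675

268.7pt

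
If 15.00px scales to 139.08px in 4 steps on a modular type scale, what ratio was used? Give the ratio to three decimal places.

1.745

r⁴ = 139.08 / 15.00, so r = (139.08/15.00)^(1/4).
r = 9.2720^(1/4) ≈ 1.7450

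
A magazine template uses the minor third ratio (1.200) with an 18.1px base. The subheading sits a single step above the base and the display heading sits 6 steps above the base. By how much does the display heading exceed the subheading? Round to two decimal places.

Step 1: 18.1 × 1.200 = 21.7200px
Step 6: 18.1 × 1.200⁶ = 54.0463px
Difference: 54.0463 − 21.7200 = 32.3263px

32.33px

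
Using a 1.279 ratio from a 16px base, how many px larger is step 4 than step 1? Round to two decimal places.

22.35px

Step 1: 16.0 × 1.279 = 20.4640px
Step 4: 16.0 × 1.279⁴ = 42.8156px
Difference: 42.8156 − 20.4640 = 22.3516px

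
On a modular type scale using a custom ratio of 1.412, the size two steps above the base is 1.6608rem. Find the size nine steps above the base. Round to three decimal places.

1.6608 × 1.412⁷ = 1.6608 × 11.19033 ≈ 18.585

18.585rem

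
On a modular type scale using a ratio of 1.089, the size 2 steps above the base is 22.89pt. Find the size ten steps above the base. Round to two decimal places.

45.28pt

22.89 × 1.089⁸ = 22.89 × 1.97799 ≈ 45.276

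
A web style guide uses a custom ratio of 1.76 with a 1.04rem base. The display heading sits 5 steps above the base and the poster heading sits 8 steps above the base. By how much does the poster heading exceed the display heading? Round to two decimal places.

78.19rem

Step 5: 1.04 × 1.76⁵ = 17.5629rem
Step 8: 1.04 × 1.76⁸ = 95.7491rem
Difference: 95.7491 − 17.5629 = 78.1862rem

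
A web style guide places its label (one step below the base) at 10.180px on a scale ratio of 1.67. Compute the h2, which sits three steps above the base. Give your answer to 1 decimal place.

Moving from step -1 to step +3 is 4 steps up, so multiply by r⁴.
10.180 × 1.67⁴ = 10.180 × 7.77796 ≈ 79.180

79.2px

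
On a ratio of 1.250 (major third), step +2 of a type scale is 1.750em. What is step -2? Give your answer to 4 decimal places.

The gap is -2 − (2) = -4 steps, so the factor is 1.250^-4.
1.750 ÷ 1.250⁴ = 1.750 ÷ 2.44141 ≈ 0.7168

0.7168em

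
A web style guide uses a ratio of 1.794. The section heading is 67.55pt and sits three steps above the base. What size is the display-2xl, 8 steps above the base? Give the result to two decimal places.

1255.27pt

67.55 × 1.794⁵ = 67.55 × 18.58284 ≈ 1255.271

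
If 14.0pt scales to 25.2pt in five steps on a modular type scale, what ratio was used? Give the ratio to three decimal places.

r⁵ = 25.2 / 14.0, so r = (25.2/14.0)^(1/5).
r = 1.8000^(1/5) ≈ 1.1247

1.125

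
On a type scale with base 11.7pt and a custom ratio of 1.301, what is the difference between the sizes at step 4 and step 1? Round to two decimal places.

18.30pt

Step 1: 11.7 × 1.301 = 15.2217pt
Step 4: 11.7 × 1.301⁴ = 33.5193pt
Difference: 33.5193 − 15.2217 = 18.2976pt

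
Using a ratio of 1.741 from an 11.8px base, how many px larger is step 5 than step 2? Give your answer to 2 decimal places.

Step 2: 11.8 × 1.741² = 35.7668px
Step 5: 11.8 × 1.741⁵ = 188.7452px
Difference: 188.7452 − 35.7668 = 152.9784px

152.98px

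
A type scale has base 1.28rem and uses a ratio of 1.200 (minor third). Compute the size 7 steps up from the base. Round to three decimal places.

4.586rem

Each step on a modular scale multiplies by the ratio, so the size n steps from the base is base × ratioⁿ.
1.28 × 1.200⁷ = 1.28 × 3.58318 ≈ 4.586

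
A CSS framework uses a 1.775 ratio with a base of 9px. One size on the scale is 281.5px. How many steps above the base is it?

1.775ⁿ = 281.5 / 9 = 31.2778
n = ln(31.2778) / ln(1.775) = 3.4429 / 0.5738 ≈ 6.00

6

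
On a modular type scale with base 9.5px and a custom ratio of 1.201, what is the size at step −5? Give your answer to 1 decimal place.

Each step on a modular scale multiplies by the ratio, so the size n steps from the base is base × ratioⁿ.
9.5 ÷ 1.201⁵ = 9.5 ÷ 2.49871 ≈ 3.80

3.8px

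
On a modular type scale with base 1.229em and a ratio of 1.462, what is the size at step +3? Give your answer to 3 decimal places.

1.229 × 1.462³ = 1.229 × 3.12494 ≈ 3.841

3.841em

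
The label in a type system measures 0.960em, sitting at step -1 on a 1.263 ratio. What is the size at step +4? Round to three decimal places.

3.085em

0.960 × 1.263⁵ = 0.960 × 3.21378 ≈ 3.085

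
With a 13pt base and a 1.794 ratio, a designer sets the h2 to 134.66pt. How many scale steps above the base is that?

4

1.794ⁿ = 134.66 / 13 = 10.3585
n = ln(10.3585) / ln(1.794) = 2.3378 / 0.5844 ≈ 4.00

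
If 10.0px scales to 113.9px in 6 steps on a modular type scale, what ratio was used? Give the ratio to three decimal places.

1.500

r⁶ = 113.9 / 10.0, so r = (113.9/10.0)^(1/6).
r = 11.3900^(1/6) ≈ 1.5000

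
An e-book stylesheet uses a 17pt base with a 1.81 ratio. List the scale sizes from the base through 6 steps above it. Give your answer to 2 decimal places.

Step 0: 17pt
Step 1: 17.0 × 1.81 = 30.77
Step 2: 17.0 × 1.81² = 55.69
Step 3: 17.0 × 1.81³ = 100.81
Step 4: 17.0 × 1.81⁴ = 182.46
Step 5: 17.0 × 1.81⁵ = 330.25
Step 6: 17.0 × 1.81⁶ = 597.75

17.00pt, 30.77pt, 55.69pt, 100.81pt, 182.46pt, 330.25pt, 597.75pt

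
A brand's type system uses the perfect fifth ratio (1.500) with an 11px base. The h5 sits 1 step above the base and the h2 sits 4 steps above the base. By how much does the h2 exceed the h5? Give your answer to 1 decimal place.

39.2px

Step 1: 11.0 × 1.500 = 16.500px
Step 4: 11.0 × 1.500⁴ = 55.688px
Difference: 55.688 − 16.500 = 39.188px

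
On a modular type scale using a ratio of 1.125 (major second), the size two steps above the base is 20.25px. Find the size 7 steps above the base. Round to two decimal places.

20.25 × 1.125⁵ = 20.25 × 1.80203 ≈ 36.491

36.49px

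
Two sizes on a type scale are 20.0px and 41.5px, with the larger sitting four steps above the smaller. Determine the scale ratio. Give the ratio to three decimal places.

The ratio satisfies 20.0 × r⁴ = 41.5, so r = (41.5 / 20.0)^(1/4).
r = 2.0750^(1/4) ≈ 1.2002

1.200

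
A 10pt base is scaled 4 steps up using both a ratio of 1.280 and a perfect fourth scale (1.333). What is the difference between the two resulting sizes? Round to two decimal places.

4.73pt

At 1.280: 10.0 × 1.280⁴ = 26.8435pt
Perfect fourth: 10.0 × 1.333⁴ = 31.5733pt
Difference: 31.5733 − 26.8435 = 4.7298pt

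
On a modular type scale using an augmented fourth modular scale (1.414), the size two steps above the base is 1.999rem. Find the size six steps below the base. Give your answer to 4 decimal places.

The gap is -6 − (2) = -8 steps, so the factor is 1.414^-8.
1.999 ÷ 1.414⁸ = 1.999 ÷ 15.98068 ≈ 0.1251

0.1251rem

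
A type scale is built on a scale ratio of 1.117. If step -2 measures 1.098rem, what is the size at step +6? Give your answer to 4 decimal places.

1.098 × 1.117⁸ = 1.098 × 2.42340 ≈ 2.6609

2.6609rem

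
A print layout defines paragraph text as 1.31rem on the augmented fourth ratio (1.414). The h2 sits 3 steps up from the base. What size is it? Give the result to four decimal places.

3.7036rem

1.31 × 1.414³ = 1.31 × 2.82715 ≈ 3.7036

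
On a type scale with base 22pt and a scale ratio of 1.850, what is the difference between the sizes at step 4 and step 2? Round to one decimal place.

182.4pt

Step 2: 22.0 × 1.850² = 75.295pt
Step 4: 22.0 × 1.850⁴ = 257.697pt
Difference: 257.697 − 75.295 = 182.402pt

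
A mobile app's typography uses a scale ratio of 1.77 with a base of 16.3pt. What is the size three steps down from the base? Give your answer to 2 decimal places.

16.3 ÷ 1.77³ = 16.3 ÷ 5.54523 ≈ 2.94

2.94pt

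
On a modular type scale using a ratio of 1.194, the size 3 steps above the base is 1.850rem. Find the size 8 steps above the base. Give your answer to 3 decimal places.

4.489rem

The gap is 8 − (3) = 5 steps, so the factor is 1.194^5.
1.850 × 1.194⁵ = 1.850 × 2.42673 ≈ 4.489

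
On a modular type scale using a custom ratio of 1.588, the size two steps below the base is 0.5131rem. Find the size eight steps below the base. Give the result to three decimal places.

0.032rem

0.5131 ÷ 1.588⁶ = 0.5131 ÷ 16.03626 ≈ 0.032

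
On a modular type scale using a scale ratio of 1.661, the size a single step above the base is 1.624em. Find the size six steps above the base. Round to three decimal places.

20.532em

The gap is 6 − (1) = 5 steps, so the factor is 1.661^5.
1.624 × 1.661⁵ = 1.624 × 12.64294 ≈ 20.532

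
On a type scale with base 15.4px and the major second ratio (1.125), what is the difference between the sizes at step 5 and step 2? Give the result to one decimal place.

Step 2: 15.4 × 1.125² = 19.491px
Step 5: 15.4 × 1.125⁵ = 27.751px
Difference: 27.751 − 19.491 = 8.260px

8.3px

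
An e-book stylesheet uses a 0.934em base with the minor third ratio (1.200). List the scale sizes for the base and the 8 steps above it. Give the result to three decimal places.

Step 0: 0.934em
Step 1: 0.934 × 1.200 = 1.121
Step 2: 0.934 × 1.200² = 1.345
Step 3: 0.934 × 1.200³ = 1.614
Step 4: 0.934 × 1.200⁴ = 1.937
Step 5: 0.934 × 1.200⁵ = 2.324
Step 6: 0.934 × 1.200⁶ = 2.789
Step 7: 0.934 × 1.200⁷ = 3.347
Step 8: 0.934 × 1.200⁸ = 4.016

0.934em, 1.121em, 1.345em, 1.614em, 1.937em, 2.324em, 2.789em, 3.347em, 4.016em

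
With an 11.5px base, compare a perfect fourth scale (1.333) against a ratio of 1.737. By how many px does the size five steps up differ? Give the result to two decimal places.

Perfect fourth: 11.5 × 1.333⁵ = 48.4004px
At 1.737: 11.5 × 1.737⁵ = 181.8431px
Difference: 181.8431 − 48.4004 = 133.4427px

133.44px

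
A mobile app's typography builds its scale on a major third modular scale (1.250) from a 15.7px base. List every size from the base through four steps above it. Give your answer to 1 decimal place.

Step 0: 15.7px
Step 1: 15.7 × 1.250 = 19.6
Step 2: 15.7 × 1.250² = 24.5
Step 3: 15.7 × 1.250³ = 30.7
Step 4: 15.7 × 1.250⁴ = 38.3

15.7px, 19.6px, 24.5px, 30.7px, 38.3px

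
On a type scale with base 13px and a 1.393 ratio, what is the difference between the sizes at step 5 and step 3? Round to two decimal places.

33.05px

Step 3: 13.0 × 1.393³ = 35.1396px
Step 5: 13.0 × 1.393⁵ = 68.1866px
Difference: 68.1866 − 35.1396 = 33.0470px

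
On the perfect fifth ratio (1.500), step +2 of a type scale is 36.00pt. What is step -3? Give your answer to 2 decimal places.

The gap is -3 − (2) = -5 steps, so the factor is 1.500^-5.
36.00 ÷ 1.500⁵ = 36.00 ÷ 7.59375 ≈ 4.741

4.74pt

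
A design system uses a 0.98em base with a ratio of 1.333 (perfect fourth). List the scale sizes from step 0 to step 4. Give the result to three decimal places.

0.980em, 1.306em, 1.741em, 2.321em, 3.094em

Step 0: 0.98em
Step 1: 0.98 × 1.333 = 1.306
Step 2: 0.98 × 1.333² = 1.741
Step 3: 0.98 × 1.333³ = 2.321
Step 4: 0.98 × 1.333⁴ = 3.094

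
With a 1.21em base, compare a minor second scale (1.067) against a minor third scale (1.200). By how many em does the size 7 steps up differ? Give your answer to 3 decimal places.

2.430em

Minor second: 1.21 × 1.067⁷ = 1.90518em
Minor third: 1.21 × 1.200⁷ = 4.33565em
Difference: 4.33565 − 1.90518 = 2.43047em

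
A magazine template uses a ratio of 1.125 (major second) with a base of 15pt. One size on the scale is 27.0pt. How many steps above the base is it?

5

1.125ⁿ = 27.0 / 15 = 1.8000
n = ln(1.8000) / ln(1.125) = 0.5878 / 0.1178 ≈ 4.99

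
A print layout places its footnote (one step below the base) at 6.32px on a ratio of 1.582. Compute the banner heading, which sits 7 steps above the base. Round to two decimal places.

247.95px

6.32 × 1.582⁸ = 6.32 × 39.23303 ≈ 247.953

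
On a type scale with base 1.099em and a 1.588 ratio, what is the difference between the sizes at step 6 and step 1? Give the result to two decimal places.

Step 1: 1.099 × 1.588 = 1.7452em
Step 6: 1.099 × 1.588⁶ = 17.6238em
Difference: 17.6238 − 1.7452 = 15.8786em

15.88em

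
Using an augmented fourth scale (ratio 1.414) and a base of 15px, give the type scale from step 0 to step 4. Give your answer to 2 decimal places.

Step 0: 15px
Step 1: 15.0 × 1.414 = 21.21
Step 2: 15.0 × 1.414² = 29.99
Step 3: 15.0 × 1.414³ = 42.41
Step 4: 15.0 × 1.414⁴ = 59.96

15.00px, 21.21px, 29.99px, 42.41px, 59.96px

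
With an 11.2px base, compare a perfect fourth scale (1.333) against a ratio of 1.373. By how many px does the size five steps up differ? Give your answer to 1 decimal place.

7.5px

Perfect fourth: 11.2 × 1.333⁵ = 47.138px
At 1.373: 11.2 × 1.373⁵ = 54.648px
Difference: 54.648 − 47.138 = 7.510px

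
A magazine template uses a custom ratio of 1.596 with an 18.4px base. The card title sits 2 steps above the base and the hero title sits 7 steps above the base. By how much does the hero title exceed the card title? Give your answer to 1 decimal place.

438.5px

Step 2: 18.4 × 1.596² = 46.869px
Step 7: 18.4 × 1.596⁷ = 485.342px
Difference: 485.342 − 46.869 = 438.473px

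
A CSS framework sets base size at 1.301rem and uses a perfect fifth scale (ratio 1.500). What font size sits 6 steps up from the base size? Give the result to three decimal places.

1.301 × 1.500⁶ = 1.301 × 11.39062 ≈ 14.819

14.819rem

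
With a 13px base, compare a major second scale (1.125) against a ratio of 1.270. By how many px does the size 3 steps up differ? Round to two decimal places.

8.12px

Major second: 13.0 × 1.125³ = 18.5098px
At 1.270: 13.0 × 1.270³ = 26.6290px
Difference: 26.6290 − 18.5098 = 8.1192px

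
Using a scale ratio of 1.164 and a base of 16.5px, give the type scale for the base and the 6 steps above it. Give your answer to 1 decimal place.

Step 0: 16.5px
Step 1: 16.5 × 1.164 = 19.2
Step 2: 16.5 × 1.164² = 22.4
Step 3: 16.5 × 1.164³ = 26.0
Step 4: 16.5 × 1.164⁴ = 30.3
Step 5: 16.5 × 1.164⁵ = 35.3
Step 6: 16.5 × 1.164⁶ = 41.0

16.5px, 19.2px, 22.4px, 26.0px, 30.3px, 35.3px, 41.0px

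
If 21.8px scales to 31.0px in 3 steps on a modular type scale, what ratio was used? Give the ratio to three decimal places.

The ratio satisfies 21.8 × r³ = 31.0, so r = (31.0 / 21.8)^(1/3).
r = 1.4220^(1/3) ≈ 1.1245

1.125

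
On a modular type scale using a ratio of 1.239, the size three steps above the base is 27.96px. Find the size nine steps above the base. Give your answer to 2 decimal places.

Moving from step +3 to step +9 is 6 steps up, so multiply by r⁶.
27.96 × 1.239⁶ = 27.96 × 3.61766 ≈ 101.150

101.15px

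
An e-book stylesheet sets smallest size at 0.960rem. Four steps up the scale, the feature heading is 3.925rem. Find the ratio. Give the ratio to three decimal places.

r⁴ = 3.925 / 0.960, so r = (3.925/0.960)^(1/4).
r = 4.0885^(1/4) ≈ 1.4220

1.422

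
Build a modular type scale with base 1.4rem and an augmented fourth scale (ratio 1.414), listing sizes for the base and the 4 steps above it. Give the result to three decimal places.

Step 0: 1.4rem
Step 1: 1.4 × 1.414 = 1.980
Step 2: 1.4 × 1.414² = 2.799
Step 3: 1.4 × 1.414³ = 3.958
Step 4: 1.4 × 1.414⁴ = 5.597

1.400rem, 1.980rem, 2.799rem, 3.958rem, 5.597rem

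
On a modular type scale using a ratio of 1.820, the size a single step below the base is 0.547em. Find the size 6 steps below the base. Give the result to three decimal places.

0.027em

Moving from step -1 to step -6 is 5 steps down, so divide by r⁵.
0.547 ÷ 1.820⁵ = 0.547 ÷ 19.96903 ≈ 0.027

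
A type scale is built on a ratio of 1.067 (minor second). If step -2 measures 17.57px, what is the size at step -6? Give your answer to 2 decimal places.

13.56px

17.57 ÷ 1.067⁴ = 17.57 ÷ 1.29616 ≈ 13.555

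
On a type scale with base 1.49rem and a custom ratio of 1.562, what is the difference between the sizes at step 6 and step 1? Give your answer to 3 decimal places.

Step 1: 1.49 × 1.562 = 2.32738rem
Step 6: 1.49 × 1.562⁶ = 21.64076rem
Difference: 21.64076 − 2.32738 = 19.31338rem

19.313rem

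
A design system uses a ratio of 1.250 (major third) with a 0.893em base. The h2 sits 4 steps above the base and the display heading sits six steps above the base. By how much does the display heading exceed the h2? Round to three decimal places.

Step 4: 0.893 × 1.250⁴ = 2.18018em
Step 6: 0.893 × 1.250⁶ = 3.40652em
Difference: 3.40652 − 2.18018 = 1.22634em

1.226em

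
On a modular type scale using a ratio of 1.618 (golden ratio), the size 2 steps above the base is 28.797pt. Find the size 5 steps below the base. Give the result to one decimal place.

1.0pt

The gap is -5 − (2) = -7 steps, so the factor is 1.618^-7.
28.797 ÷ 1.618⁷ = 28.797 ÷ 29.03017 ≈ 0.992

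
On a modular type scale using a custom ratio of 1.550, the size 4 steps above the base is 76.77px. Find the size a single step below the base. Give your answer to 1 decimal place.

76.77 ÷ 1.550⁵ = 76.77 ÷ 8.94661 ≈ 8.581

8.6px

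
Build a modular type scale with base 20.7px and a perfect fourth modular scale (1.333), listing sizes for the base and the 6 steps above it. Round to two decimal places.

Step 0: 20.7px
Step 1: 20.7 × 1.333 = 27.59
Step 2: 20.7 × 1.333² = 36.78
Step 3: 20.7 × 1.333³ = 49.03
Step 4: 20.7 × 1.333⁴ = 65.36
Step 5: 20.7 × 1.333⁵ = 87.12
Step 6: 20.7 × 1.333⁶ = 116.13

20.70px, 27.59px, 36.78px, 49.03px, 65.36px, 87.12px, 116.13px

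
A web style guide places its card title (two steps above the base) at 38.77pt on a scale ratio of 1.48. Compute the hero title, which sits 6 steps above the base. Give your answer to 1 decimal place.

38.77 × 1.48⁴ = 38.77 × 4.79785 ≈ 186.013

186.0pt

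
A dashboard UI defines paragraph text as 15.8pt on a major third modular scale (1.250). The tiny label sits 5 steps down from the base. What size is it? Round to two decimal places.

5.18pt

15.8 ÷ 1.250⁵ = 15.8 ÷ 3.05176 ≈ 5.18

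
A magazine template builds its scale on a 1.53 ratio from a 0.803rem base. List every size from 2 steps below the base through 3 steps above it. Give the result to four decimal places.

Step -2: 0.803 ÷ 1.53² = 0.3430
Step -1: 0.803 ÷ 1.53 = 0.5248
Step 0: 0.803rem
Step 1: 0.803 × 1.53 = 1.2286
Step 2: 0.803 × 1.53² = 1.8797
Step 3: 0.803 × 1.53³ = 2.8760

0.3430rem, 0.5248rem, 0.8030rem, 1.2286rem, 1.8797rem, 2.8760rem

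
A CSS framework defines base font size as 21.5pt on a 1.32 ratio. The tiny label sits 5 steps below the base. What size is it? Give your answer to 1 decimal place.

5.4pt

21.5 ÷ 1.32⁵ = 21.5 ÷ 4.00746 ≈ 5.36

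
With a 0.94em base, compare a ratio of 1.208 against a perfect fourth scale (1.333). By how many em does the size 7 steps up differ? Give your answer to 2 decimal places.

3.50em

At 1.208: 0.94 × 1.208⁷ = 3.5286em
Perfect fourth: 0.94 × 1.333⁷ = 7.0297em
Difference: 7.0297 − 3.5286 = 3.5011em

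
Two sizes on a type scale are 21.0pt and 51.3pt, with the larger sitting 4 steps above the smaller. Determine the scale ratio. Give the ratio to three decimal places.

1.250

The ratio satisfies 21.0 × r⁴ = 51.3, so r = (51.3 / 21.0)^(1/4).
r = 2.4429^(1/4) ≈ 1.2502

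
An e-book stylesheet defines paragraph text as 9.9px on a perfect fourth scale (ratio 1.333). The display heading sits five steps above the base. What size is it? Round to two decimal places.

9.9 × 1.333⁵ = 9.9 × 4.20873 ≈ 41.67

41.67px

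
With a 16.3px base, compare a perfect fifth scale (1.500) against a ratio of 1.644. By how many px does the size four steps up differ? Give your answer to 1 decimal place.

36.5px

Perfect fifth: 16.3 × 1.500⁴ = 82.519px
At 1.644: 16.3 × 1.644⁴ = 119.068px
Difference: 119.068 − 82.519 = 36.549px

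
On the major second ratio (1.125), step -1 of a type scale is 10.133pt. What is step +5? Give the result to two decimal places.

20.54pt

The gap is 5 − (-1) = 6 steps, so the factor is 1.125^6.
10.133 × 1.125⁶ = 10.133 × 2.02729 ≈ 20.542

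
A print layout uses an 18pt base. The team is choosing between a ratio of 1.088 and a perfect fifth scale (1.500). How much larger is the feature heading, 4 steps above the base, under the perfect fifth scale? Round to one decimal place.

65.9pt

At 1.088: 18.0 × 1.088⁴ = 25.222pt
Perfect fifth: 18.0 × 1.500⁴ = 91.125pt
Difference: 91.125 − 25.222 = 65.903pt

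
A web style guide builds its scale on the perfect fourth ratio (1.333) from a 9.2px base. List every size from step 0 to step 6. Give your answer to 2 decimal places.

9.20px, 12.26px, 16.35px, 21.79px, 29.05px, 38.72px, 51.61px

Step 0: 9.2px
Step 1: 9.2 × 1.333 = 12.26
Step 2: 9.2 × 1.333² = 16.35
Step 3: 9.2 × 1.333³ = 21.79
Step 4: 9.2 × 1.333⁴ = 29.05
Step 5: 9.2 × 1.333⁵ = 38.72
Step 6: 9.2 × 1.333⁶ = 51.61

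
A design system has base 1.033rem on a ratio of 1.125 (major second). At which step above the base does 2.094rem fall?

6

1.125ⁿ = 2.094 / 1.033 = 2.0271
n = ln(2.0271) / ln(1.125) = 0.7066 / 0.1178 ≈ 6.00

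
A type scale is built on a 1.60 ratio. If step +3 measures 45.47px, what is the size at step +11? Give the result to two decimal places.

45.47 × 1.60⁸ = 45.47 × 42.94967 ≈ 1952.922

1952.92px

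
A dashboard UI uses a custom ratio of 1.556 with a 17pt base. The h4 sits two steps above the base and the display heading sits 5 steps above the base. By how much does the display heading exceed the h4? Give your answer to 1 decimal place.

113.9pt

Step 2: 17.0 × 1.556² = 41.159pt
Step 5: 17.0 × 1.556⁵ = 155.059pt
Difference: 155.059 − 41.159 = 113.900pt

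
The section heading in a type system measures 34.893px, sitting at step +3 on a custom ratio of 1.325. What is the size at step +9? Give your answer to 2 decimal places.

34.893 × 1.325⁶ = 34.893 × 5.41122 ≈ 188.814

188.81px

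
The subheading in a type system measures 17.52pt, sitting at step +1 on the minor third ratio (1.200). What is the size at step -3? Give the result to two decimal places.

17.52 ÷ 1.200⁴ = 17.52 ÷ 2.07360 ≈ 8.449

8.45pt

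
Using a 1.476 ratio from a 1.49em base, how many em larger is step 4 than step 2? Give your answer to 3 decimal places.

Step 2: 1.49 × 1.476² = 3.24608em
Step 4: 1.49 × 1.476⁴ = 7.07183em
Difference: 7.07183 − 3.24608 = 3.82575em

3.826em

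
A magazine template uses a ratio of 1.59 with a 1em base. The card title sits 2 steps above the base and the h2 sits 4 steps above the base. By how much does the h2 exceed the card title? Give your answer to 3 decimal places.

3.863em

Step 2: 1.0 × 1.59² = 2.52810em
Step 4: 1.0 × 1.59⁴ = 6.39129em
Difference: 6.39129 − 2.52810 = 3.86319em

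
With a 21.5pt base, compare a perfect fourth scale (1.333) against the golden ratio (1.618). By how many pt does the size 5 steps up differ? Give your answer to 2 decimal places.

Perfect fourth: 21.5 × 1.333⁵ = 90.4876pt
Golden ratio: 21.5 × 1.618⁵ = 238.4136pt
Difference: 238.4136 − 90.4876 = 147.9260pt

147.93pt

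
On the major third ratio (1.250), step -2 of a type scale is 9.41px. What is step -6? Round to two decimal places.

3.85px

9.41 ÷ 1.250⁴ = 9.41 ÷ 2.44141 ≈ 3.854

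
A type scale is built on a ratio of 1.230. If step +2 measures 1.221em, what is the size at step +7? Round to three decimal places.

1.221 × 1.230⁵ = 1.221 × 2.81531 ≈ 3.437

3.437em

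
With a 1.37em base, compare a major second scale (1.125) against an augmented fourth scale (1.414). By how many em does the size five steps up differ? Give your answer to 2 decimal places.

Major second: 1.37 × 1.125⁵ = 2.4688em
Augmented fourth: 1.37 × 1.414⁵ = 7.7440em
Difference: 7.7440 − 2.4688 = 5.2752em

5.28em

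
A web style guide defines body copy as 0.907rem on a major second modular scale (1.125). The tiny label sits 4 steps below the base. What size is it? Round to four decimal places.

A modular type scale is a geometric sequence: sizeₙ = base × rⁿ.
0.907 ÷ 1.125⁴ = 0.907 ÷ 1.60181 ≈ 0.5662

0.5662rem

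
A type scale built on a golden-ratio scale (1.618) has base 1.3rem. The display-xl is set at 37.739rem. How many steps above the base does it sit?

7

1.618ⁿ = 37.739 / 1.3 = 29.0300
n = ln(29.0300) / ln(1.618) = 3.3683 / 0.4812 ≈ 7.00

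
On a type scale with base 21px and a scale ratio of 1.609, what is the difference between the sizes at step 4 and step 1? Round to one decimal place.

Step 1: 21.0 × 1.609 = 33.789px
Step 4: 21.0 × 1.609⁴ = 140.748px
Difference: 140.748 − 33.789 = 106.959px

107.0px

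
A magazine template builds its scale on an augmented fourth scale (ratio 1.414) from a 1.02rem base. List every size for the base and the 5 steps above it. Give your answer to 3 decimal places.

1.020rem, 1.442rem, 2.039rem, 2.884rem, 4.078rem, 5.766rem

Step 0: 1.02rem
Step 1: 1.02 × 1.414 = 1.442
Step 2: 1.02 × 1.414² = 2.039
Step 3: 1.02 × 1.414³ = 2.884
Step 4: 1.02 × 1.414⁴ = 4.078
Step 5: 1.02 × 1.414⁵ = 5.766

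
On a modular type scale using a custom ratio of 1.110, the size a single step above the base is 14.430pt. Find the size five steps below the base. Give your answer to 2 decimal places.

14.430 ÷ 1.110⁶ = 14.430 ÷ 1.87041 ≈ 7.715

7.71pt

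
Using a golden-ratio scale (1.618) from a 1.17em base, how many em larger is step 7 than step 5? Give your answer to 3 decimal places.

20.991em

Step 5: 1.17 × 1.618⁵ = 12.97414em
Step 7: 1.17 × 1.618⁷ = 33.96530em
Difference: 33.96530 − 12.97414 = 20.99116em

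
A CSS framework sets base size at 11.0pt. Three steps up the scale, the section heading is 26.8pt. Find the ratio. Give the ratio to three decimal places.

1.346

The ratio satisfies 11.0 × r³ = 26.8, so r = (26.8 / 11.0)^(1/3).
r = 2.4364^(1/3) ≈ 1.3456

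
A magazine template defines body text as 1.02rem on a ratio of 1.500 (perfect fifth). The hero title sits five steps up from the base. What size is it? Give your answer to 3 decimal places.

1.02 × 1.500⁵ = 1.02 × 7.59375 ≈ 7.746

7.746rem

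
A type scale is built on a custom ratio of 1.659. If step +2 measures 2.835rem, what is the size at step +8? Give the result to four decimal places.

59.1060rem

Moving from step +2 to step +8 is 6 steps up, so multiply by r⁶.
2.835 × 1.659⁶ = 2.835 × 20.84867 ≈ 59.1060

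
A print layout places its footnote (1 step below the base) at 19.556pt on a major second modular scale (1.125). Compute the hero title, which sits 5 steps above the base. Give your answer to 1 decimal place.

39.6pt

19.556 × 1.125⁶ = 19.556 × 2.02729 ≈ 39.646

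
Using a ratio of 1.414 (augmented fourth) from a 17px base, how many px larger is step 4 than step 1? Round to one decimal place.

Step 1: 17.0 × 1.414 = 24.038px
Step 4: 17.0 × 1.414⁴ = 67.959px
Difference: 67.959 − 24.038 = 43.921px

43.9px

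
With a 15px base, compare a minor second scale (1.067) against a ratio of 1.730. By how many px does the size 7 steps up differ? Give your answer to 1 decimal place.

672.1px

Minor second: 15.0 × 1.067⁷ = 23.618px
At 1.730: 15.0 × 1.730⁷ = 695.687px
Difference: 695.687 − 23.618 = 672.069px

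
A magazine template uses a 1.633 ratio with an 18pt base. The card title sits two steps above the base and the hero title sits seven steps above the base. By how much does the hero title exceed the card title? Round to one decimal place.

Step 2: 18.0 × 1.633² = 48.000pt
Step 7: 18.0 × 1.633⁷ = 557.411pt
Difference: 557.411 − 48.000 = 509.411pt

509.4pt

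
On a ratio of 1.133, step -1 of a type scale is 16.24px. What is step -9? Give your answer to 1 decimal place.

16.24 ÷ 1.133⁸ = 16.24 ÷ 2.71543 ≈ 5.981

6.0px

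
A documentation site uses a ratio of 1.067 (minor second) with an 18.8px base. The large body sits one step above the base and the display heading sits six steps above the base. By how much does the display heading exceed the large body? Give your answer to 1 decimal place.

7.7px

Step 1: 18.8 × 1.067 = 20.060px
Step 6: 18.8 × 1.067⁶ = 27.742px
Difference: 27.742 − 20.060 = 7.682px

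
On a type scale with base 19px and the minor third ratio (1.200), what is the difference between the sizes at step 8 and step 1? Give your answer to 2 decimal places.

58.90px

Step 1: 19.0 × 1.200 = 22.8000px
Step 8: 19.0 × 1.200⁸ = 81.6965px
Difference: 81.6965 − 22.8000 = 58.8965px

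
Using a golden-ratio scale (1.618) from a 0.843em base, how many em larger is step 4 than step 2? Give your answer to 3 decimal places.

Step 2: 0.843 × 1.618² = 2.20691em
Step 4: 0.843 × 1.618⁴ = 5.77752em
Difference: 5.77752 − 2.20691 = 3.57061em

3.571em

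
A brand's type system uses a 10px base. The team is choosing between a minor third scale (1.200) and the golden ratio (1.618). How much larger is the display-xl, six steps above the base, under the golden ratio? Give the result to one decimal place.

149.6px

Minor third: 10.0 × 1.200⁶ = 29.860px
Golden ratio: 10.0 × 1.618⁶ = 179.420px
Difference: 179.420 − 29.860 = 149.560px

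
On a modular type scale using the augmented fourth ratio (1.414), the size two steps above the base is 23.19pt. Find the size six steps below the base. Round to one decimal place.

1.5pt

23.19 ÷ 1.414⁸ = 23.19 ÷ 15.98068 ≈ 1.451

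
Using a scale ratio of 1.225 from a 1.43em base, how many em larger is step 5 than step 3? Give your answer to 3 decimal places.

1.316em

Step 3: 1.43 × 1.225³ = 2.62872em
Step 5: 1.43 × 1.225⁵ = 3.94472em
Difference: 3.94472 − 2.62872 = 1.31600em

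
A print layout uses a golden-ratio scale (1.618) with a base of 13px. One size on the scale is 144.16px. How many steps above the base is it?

5

1.618ⁿ = 144.16 / 13 = 11.0892
n = ln(11.0892) / ln(1.618) = 2.4060 / 0.4812 ≈ 5.00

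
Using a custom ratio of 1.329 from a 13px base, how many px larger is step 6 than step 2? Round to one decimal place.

Step 2: 13.0 × 1.329² = 22.961px
Step 6: 13.0 × 1.329⁶ = 71.630px
Difference: 71.630 − 22.961 = 48.669px

48.7px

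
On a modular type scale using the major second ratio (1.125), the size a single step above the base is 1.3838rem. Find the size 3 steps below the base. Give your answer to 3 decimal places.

0.864rem

The gap is -3 − (1) = -4 steps, so the factor is 1.125^-4.
1.3838 ÷ 1.125⁴ = 1.3838 ÷ 1.60181 ≈ 0.864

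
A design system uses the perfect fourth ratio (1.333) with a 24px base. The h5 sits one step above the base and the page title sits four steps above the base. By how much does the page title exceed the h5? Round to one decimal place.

Step 1: 24.0 × 1.333 = 31.992px
Step 4: 24.0 × 1.333⁴ = 75.776px
Difference: 75.776 − 31.992 = 43.784px

43.8px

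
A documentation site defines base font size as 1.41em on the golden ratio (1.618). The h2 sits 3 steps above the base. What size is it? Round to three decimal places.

5.972em

Each step on a modular scale multiplies by the ratio, so the size n steps from the base is base × ratioⁿ.
1.41 × 1.618³ = 1.41 × 4.23580 ≈ 5.972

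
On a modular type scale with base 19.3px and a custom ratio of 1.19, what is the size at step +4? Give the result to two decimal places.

38.70px

19.3 × 1.19⁴ = 19.3 × 2.00534 ≈ 38.70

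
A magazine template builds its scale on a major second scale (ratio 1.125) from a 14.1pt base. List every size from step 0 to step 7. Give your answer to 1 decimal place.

Step 0: 14.1pt
Step 1: 14.1 × 1.125 = 15.9
Step 2: 14.1 × 1.125² = 17.8
Step 3: 14.1 × 1.125³ = 20.1
Step 4: 14.1 × 1.125⁴ = 22.6
Step 5: 14.1 × 1.125⁵ = 25.4
Step 6: 14.1 × 1.125⁶ = 28.6
Step 7: 14.1 × 1.125⁷ = 32.2

14.1pt, 15.9pt, 17.8pt, 20.1pt, 22.6pt, 25.4pt, 28.6pt, 32.2pt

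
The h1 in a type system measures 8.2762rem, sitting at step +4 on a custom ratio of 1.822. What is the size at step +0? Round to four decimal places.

0.7510rem

Moving from step +4 to step +0 is 4 steps down, so divide by r⁴.
8.2762 ÷ 1.822⁴ = 8.2762 ÷ 11.02030 ≈ 0.7510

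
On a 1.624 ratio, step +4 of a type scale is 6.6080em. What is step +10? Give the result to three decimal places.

121.223em

Moving from step +4 to step +10 is 6 steps up, so multiply by r⁶.
6.6080 × 1.624⁶ = 6.6080 × 18.34493 ≈ 121.223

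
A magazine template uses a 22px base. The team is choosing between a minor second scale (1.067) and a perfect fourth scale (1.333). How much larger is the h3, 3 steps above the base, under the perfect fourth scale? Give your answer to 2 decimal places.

Minor second: 22.0 × 1.067³ = 26.7249px
Perfect fourth: 22.0 × 1.333³ = 52.1090px
Difference: 52.1090 − 26.7249 = 25.3841px

25.38px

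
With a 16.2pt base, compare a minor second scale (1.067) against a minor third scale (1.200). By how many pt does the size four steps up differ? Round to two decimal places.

12.59pt

Minor second: 16.2 × 1.067⁴ = 20.9977pt
Minor third: 16.2 × 1.200⁴ = 33.5923pt
Difference: 33.5923 − 20.9977 = 12.5946pt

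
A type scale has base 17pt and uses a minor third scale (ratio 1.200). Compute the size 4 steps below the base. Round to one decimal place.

17.0 ÷ 1.200⁴ = 17.0 ÷ 2.07360 ≈ 8.20

8.2pt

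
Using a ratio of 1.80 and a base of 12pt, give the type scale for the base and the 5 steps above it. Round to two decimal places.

Step 0: 12pt
Step 1: 12.0 × 1.80 = 21.60
Step 2: 12.0 × 1.80² = 38.88
Step 3: 12.0 × 1.80³ = 69.98
Step 4: 12.0 × 1.80⁴ = 125.97
Step 5: 12.0 × 1.80⁵ = 226.75

12.00pt, 21.60pt, 38.88pt, 69.98pt, 125.97pt, 226.75pt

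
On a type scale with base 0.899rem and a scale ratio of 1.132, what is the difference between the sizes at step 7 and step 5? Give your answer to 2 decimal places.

Step 5: 0.899 × 1.132⁵ = 1.6711rem
Step 7: 0.899 × 1.132⁷ = 2.1413rem
Difference: 2.1413 − 1.6711 = 0.4702rem

0.47rem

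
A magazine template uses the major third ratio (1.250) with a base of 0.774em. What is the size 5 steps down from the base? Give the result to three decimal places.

0.254em

0.774 ÷ 1.250⁵ = 0.774 ÷ 3.05176 ≈ 0.254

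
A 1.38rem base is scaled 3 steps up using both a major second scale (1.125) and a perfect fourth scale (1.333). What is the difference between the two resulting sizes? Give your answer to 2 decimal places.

1.30rem

Major second: 1.38 × 1.125³ = 1.9649rem
Perfect fourth: 1.38 × 1.333³ = 3.2687rem
Difference: 3.2687 − 1.9649 = 1.3038rem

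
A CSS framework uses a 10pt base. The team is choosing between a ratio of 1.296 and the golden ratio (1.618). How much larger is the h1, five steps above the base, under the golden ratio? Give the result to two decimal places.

At 1.296: 10.0 × 1.296⁵ = 36.5616pt
Golden ratio: 10.0 × 1.618⁵ = 110.8901pt
Difference: 110.8901 − 36.5616 = 74.3285pt

74.33pt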